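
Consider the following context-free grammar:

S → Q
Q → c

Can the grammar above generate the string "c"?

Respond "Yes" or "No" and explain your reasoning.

Yes - a valid derivation exists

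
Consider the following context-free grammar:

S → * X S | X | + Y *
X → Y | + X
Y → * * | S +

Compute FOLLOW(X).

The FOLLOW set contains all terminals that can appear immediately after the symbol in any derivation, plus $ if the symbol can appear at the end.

We compute FOLLOW(X) using the standard algorithm.
FOLLOW(S) starts with {$}.
FIRST(S) = {*, +}
FIRST(X) = {*, +}
FIRST(Y) = {*, +}
FOLLOW(S) = {$, +}
FOLLOW(X) = {$, *, +}
FOLLOW(Y) = {$, *, +}
Therefore, FOLLOW(X) = {$, *, +}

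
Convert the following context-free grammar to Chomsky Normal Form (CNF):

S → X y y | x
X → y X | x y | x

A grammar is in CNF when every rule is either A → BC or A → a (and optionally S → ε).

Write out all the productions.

TY → y; S → x; TX → x; X → x; S → X X0; X0 → TY TY; X → TY X; X → TX TY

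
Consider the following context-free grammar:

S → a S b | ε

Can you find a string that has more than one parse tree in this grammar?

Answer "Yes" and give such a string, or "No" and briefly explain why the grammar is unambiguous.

No - the grammar is unambiguous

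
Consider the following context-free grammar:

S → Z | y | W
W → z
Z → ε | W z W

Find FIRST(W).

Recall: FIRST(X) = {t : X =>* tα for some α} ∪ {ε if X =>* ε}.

We compute FIRST(W) using the standard algorithm.
FIRST(S) = {y, z, ε}
FIRST(W) = {z}
FIRST(Z) = {z, ε}
Therefore, FIRST(W) = {z}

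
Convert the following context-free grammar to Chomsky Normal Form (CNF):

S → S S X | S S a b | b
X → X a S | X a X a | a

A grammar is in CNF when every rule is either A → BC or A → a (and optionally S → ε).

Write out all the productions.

TA → a; TB → b; S → b; X → a; S → S X0; X0 → S X; S → S X1; X1 → S X2; X2 → TA TB; X → X X3; X3 → TA S; X → X X4; X4 → TA X5; X5 → X TA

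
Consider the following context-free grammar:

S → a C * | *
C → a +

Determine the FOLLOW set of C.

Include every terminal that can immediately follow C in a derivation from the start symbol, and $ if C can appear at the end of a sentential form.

We compute FOLLOW(C) using the standard algorithm.
FOLLOW(S) starts with {$}.
FIRST(C) = {a}
FIRST(S) = {*, a}
FOLLOW(C) = {*}
FOLLOW(S) = {$}
Therefore, FOLLOW(C) = {*}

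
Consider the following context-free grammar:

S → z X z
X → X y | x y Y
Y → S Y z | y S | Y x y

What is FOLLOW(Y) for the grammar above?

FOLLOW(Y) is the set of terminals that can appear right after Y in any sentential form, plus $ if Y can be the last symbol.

We compute FOLLOW(Y) using the standard algorithm.
FOLLOW(S) starts with {$}.
FIRST(S) = {z}
FIRST(X) = {x}
FIRST(Y) = {y, z}
FOLLOW(S) = {$, x, y, z}
FOLLOW(X) = {y, z}
FOLLOW(Y) = {x, y, z}
Therefore, FOLLOW(Y) = {x, y, z}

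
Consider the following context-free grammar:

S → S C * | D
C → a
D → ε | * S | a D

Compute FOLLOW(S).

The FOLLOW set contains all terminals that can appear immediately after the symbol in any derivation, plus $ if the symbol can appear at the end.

We compute FOLLOW(S) using the standard algorithm.
FOLLOW(S) starts with {$}.
FIRST(C) = {a}
FIRST(D) = {*, a, ε}
FIRST(S) = {*, a, ε}
FOLLOW(C) = {*}
FOLLOW(D) = {$, a}
FOLLOW(S) = {$, a}
Therefore, FOLLOW(S) = {$, a}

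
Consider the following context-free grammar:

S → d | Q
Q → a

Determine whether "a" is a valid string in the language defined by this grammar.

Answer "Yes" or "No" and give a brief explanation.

Yes - a valid derivation exists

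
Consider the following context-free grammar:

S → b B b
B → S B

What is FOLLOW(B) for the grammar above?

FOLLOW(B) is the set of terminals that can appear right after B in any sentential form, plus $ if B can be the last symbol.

We compute FOLLOW(B) using the standard algorithm.
FOLLOW(S) starts with {$}.
FIRST(B) = {b}
FIRST(S) = {b}
FOLLOW(B) = {b}
FOLLOW(S) = {$, b}
Therefore, FOLLOW(B) = {b}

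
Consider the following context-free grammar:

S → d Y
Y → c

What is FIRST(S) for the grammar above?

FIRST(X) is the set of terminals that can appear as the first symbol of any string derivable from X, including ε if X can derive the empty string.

We compute FIRST(S) using the standard algorithm.
FIRST(S) = {d}
FIRST(Y) = {c}
Therefore, FIRST(S) = {d}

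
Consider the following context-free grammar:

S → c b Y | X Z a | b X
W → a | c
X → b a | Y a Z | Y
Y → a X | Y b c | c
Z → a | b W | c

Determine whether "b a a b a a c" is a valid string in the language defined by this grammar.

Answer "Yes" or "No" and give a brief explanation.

Yes - a valid derivation exists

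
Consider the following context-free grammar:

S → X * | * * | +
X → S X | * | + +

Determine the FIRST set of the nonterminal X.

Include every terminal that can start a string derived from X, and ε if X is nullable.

We compute FIRST(X) using the standard algorithm.
FIRST(S) = {*, +}
FIRST(X) = {*, +}
Therefore, FIRST(X) = {*, +}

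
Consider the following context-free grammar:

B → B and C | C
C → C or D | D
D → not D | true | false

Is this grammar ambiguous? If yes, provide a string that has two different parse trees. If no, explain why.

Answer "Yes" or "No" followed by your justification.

No - the grammar is unambiguous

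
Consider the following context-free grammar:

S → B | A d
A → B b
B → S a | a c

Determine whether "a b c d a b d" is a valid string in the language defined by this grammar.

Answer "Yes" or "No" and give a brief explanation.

No - no valid derivation exists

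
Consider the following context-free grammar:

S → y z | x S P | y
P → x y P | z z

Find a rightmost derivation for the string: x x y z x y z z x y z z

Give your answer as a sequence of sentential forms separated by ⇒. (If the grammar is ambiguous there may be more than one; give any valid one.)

S ⇒ x S P ⇒ x S x y P ⇒ x S x y z z ⇒ x x S P x y z z ⇒ x x S x y P x y z z ⇒ x x S x y z z x y z z ⇒ x x y z x y z z x y z z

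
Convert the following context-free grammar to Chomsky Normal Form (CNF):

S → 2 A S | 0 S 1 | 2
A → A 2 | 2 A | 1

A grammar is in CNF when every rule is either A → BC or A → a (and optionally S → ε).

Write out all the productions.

T2 → 2; T0 → 0; T1 → 1; S → 2; A → 1; S → T2 X0; X0 → A S; S → T0 X1; X1 → S T1; A → A T2; A → T2 A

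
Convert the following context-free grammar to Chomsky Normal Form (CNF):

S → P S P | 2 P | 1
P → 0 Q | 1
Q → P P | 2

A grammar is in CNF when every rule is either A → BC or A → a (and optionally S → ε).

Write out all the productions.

T2 → 2; S → 1; T0 → 0; P → 1; Q → 2; S → P X0; X0 → S P; S → T2 P; P → T0 Q; Q → P P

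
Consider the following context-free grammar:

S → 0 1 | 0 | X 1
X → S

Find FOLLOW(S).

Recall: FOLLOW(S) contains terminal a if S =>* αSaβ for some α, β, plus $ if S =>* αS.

We compute FOLLOW(S) using the standard algorithm.
FOLLOW(S) starts with {$}.
FIRST(S) = {0}
FIRST(X) = {0}
FOLLOW(S) = {$, 1}
FOLLOW(X) = {1}
Therefore, FOLLOW(S) = {$, 1}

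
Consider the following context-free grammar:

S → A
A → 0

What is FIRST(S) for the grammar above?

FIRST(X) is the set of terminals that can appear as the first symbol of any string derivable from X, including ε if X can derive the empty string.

We compute FIRST(S) using the standard algorithm.
FIRST(A) = {0}
FIRST(S) = {0}
Therefore, FIRST(S) = {0}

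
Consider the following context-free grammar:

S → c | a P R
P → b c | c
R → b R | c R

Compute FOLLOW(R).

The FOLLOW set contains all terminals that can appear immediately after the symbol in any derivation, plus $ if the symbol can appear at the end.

We compute FOLLOW(R) using the standard algorithm.
FOLLOW(S) starts with {$}.
FIRST(P) = {b, c}
FIRST(R) = {b, c}
FIRST(S) = {a, c}
FOLLOW(P) = {b, c}
FOLLOW(R) = {$}
FOLLOW(S) = {$}
Therefore, FOLLOW(R) = {$}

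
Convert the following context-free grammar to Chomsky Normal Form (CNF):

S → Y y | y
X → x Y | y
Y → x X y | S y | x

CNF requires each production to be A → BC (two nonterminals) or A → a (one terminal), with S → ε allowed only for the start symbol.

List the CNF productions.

TY → y; S → y; TX → x; X → y; Y → x; S → Y TY; X → TX Y; Y → TX X0; X0 → X TY; Y → S TY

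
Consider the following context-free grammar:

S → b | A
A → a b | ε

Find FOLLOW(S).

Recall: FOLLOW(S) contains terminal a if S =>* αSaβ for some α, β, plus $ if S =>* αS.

We compute FOLLOW(S) using the standard algorithm.
FOLLOW(S) starts with {$}.
FIRST(A) = {a, ε}
FIRST(S) = {a, b, ε}
FOLLOW(A) = {$}
FOLLOW(S) = {$}
Therefore, FOLLOW(S) = {$}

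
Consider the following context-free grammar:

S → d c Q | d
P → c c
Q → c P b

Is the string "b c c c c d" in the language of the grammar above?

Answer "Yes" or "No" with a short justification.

No - no valid derivation exists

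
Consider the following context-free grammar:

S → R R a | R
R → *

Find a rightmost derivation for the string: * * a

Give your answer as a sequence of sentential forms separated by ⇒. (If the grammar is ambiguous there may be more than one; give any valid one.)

S ⇒ R R a ⇒ R * a ⇒ * * a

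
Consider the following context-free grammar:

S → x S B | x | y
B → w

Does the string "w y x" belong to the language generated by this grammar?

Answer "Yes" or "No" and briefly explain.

No - no valid derivation exists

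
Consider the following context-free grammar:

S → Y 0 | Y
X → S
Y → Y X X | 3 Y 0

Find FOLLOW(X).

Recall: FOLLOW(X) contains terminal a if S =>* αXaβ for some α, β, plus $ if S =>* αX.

We compute FOLLOW(X) using the standard algorithm.
FOLLOW(S) starts with {$}.
FIRST(S) = {3}
FIRST(X) = {3}
FIRST(Y) = {3}
FOLLOW(S) = {$, 0, 3}
FOLLOW(X) = {$, 0, 3}
FOLLOW(Y) = {$, 0, 3}
Therefore, FOLLOW(X) = {$, 0, 3}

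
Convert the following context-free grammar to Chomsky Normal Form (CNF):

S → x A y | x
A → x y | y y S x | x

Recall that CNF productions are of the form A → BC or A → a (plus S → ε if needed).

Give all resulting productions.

TX → x; TY → y; S → x; A → x; S → TX X0; X0 → A TY; A → TX TY; A → TY X1; X1 → TY X2; X2 → S TX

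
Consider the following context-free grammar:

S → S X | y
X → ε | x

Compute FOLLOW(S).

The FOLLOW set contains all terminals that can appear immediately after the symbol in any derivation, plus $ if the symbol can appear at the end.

We compute FOLLOW(S) using the standard algorithm.
FOLLOW(S) starts with {$}.
FIRST(S) = {y}
FIRST(X) = {x, ε}
FOLLOW(S) = {$, x}
FOLLOW(X) = {$, x}
Therefore, FOLLOW(S) = {$, x}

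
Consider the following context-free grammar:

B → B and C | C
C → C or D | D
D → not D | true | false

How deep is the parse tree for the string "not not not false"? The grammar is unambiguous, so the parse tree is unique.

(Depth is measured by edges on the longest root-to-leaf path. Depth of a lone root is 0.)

6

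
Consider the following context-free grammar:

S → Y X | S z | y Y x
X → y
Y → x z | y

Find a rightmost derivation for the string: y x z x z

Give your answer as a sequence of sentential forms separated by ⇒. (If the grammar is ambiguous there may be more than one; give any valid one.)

S ⇒ S z ⇒ y Y x z ⇒ y x z x z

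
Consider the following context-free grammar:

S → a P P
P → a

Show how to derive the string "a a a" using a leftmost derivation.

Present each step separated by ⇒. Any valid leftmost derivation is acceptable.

S ⇒ a P P ⇒ a a P ⇒ a a a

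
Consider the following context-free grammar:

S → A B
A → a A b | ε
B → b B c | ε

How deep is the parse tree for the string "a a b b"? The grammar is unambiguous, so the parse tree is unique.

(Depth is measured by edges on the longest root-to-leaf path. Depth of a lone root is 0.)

4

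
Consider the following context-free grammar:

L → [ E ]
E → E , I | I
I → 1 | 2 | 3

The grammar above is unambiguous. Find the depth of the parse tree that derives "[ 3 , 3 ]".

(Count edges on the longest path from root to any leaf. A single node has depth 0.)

4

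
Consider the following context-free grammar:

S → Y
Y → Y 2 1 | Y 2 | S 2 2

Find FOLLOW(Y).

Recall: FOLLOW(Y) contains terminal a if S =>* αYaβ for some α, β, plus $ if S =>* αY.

We compute FOLLOW(Y) using the standard algorithm.
FOLLOW(S) starts with {$}.
FIRST(S) = {}
FIRST(Y) = {}
FOLLOW(S) = {$, 2}
FOLLOW(Y) = {$, 2}
Therefore, FOLLOW(Y) = {$, 2}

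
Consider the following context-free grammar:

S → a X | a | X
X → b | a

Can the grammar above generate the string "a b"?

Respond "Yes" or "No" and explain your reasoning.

Yes - a valid derivation exists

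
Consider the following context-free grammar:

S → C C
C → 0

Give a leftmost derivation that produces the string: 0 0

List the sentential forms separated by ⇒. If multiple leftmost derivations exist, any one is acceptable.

S ⇒ C C ⇒ 0 C ⇒ 0 0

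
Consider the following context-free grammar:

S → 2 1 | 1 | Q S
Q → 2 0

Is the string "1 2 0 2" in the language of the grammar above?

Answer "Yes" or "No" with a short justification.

No - no valid derivation exists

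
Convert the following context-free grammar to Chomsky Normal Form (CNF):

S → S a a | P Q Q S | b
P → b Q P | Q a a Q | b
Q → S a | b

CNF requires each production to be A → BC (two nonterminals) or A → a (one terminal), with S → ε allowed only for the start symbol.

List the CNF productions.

TA → a; S → b; TB → b; P → b; Q → b; S → S X0; X0 → TA TA; S → P X1; X1 → Q X2; X2 → Q S; P → TB X3; X3 → Q P; P → Q X4; X4 → TA X5; X5 → TA Q; Q → S TA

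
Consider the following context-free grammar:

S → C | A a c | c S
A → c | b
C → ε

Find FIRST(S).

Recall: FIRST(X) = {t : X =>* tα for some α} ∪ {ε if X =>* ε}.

We compute FIRST(S) using the standard algorithm.
FIRST(A) = {b, c}
FIRST(C) = {ε}
FIRST(S) = {b, c, ε}
Therefore, FIRST(S) = {b, c, ε}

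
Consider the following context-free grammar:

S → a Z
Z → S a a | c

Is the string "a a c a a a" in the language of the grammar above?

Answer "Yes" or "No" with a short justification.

No - no valid derivation exists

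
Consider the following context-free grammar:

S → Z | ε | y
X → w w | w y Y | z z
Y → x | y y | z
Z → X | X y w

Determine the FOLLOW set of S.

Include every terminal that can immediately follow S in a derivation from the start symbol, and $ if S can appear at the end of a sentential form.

We compute FOLLOW(S) using the standard algorithm.
FOLLOW(S) starts with {$}.
FIRST(S) = {w, y, z, ε}
FIRST(X) = {w, z}
FIRST(Y) = {x, y, z}
FIRST(Z) = {w, z}
FOLLOW(S) = {$}
FOLLOW(X) = {$, y}
FOLLOW(Y) = {$, y}
FOLLOW(Z) = {$}
Therefore, FOLLOW(S) = {$}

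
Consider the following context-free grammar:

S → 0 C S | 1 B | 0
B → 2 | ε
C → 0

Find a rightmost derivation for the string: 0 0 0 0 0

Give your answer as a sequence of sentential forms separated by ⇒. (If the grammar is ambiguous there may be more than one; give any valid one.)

S ⇒ 0 C S ⇒ 0 C 0 C S ⇒ 0 C 0 C 0 ⇒ 0 C 0 0 0 ⇒ 0 0 0 0 0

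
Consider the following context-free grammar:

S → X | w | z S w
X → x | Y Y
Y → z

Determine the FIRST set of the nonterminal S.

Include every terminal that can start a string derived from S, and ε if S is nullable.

We compute FIRST(S) using the standard algorithm.
FIRST(S) = {w, x, z}
FIRST(X) = {x, z}
FIRST(Y) = {z}
Therefore, FIRST(S) = {w, x, z}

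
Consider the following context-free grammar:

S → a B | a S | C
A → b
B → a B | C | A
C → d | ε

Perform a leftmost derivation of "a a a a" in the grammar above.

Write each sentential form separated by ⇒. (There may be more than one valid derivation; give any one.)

S ⇒ a S ⇒ a a S ⇒ a a a S ⇒ a a a a B ⇒ a a a a C ⇒ a a a a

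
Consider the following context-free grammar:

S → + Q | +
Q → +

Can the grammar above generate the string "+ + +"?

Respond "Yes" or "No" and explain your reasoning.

No - no valid derivation exists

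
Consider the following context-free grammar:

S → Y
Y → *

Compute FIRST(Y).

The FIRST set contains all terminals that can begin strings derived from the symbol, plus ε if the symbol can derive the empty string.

We compute FIRST(Y) using the standard algorithm.
FIRST(S) = {*}
FIRST(Y) = {*}
Therefore, FIRST(Y) = {*}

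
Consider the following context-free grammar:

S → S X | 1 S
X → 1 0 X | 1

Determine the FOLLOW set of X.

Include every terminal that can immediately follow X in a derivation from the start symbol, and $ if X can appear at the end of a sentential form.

We compute FOLLOW(X) using the standard algorithm.
FOLLOW(S) starts with {$}.
FIRST(S) = {1}
FIRST(X) = {1}
FOLLOW(S) = {$, 1}
FOLLOW(X) = {$, 1}
Therefore, FOLLOW(X) = {$, 1}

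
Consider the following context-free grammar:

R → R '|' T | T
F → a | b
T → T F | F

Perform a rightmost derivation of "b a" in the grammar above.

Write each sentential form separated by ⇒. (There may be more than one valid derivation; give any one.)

R ⇒ T ⇒ T F ⇒ T a ⇒ F a ⇒ b a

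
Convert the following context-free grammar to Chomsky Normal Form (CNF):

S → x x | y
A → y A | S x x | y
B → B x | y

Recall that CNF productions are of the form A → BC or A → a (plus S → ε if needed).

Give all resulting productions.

TX → x; S → y; TY → y; A → y; B → y; S → TX TX; A → TY A; A → S X0; X0 → TX TX; B → B TX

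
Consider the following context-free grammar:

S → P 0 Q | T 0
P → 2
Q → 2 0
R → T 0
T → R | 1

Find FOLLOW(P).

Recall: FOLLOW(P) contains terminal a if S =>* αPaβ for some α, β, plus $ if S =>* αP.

We compute FOLLOW(P) using the standard algorithm.
FOLLOW(S) starts with {$}.
FIRST(P) = {2}
FIRST(Q) = {2}
FIRST(R) = {1}
FIRST(S) = {1, 2}
FIRST(T) = {1}
FOLLOW(P) = {0}
FOLLOW(Q) = {$}
FOLLOW(R) = {0}
FOLLOW(S) = {$}
FOLLOW(T) = {0}
Therefore, FOLLOW(P) = {0}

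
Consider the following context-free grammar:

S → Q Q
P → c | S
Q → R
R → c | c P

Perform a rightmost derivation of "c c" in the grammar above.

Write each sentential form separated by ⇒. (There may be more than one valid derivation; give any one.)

S ⇒ Q Q ⇒ Q R ⇒ Q c ⇒ R c ⇒ c c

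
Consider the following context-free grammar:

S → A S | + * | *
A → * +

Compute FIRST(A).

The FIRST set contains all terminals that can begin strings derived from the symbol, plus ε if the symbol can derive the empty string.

We compute FIRST(A) using the standard algorithm.
FIRST(A) = {*}
FIRST(S) = {*, +}
Therefore, FIRST(A) = {*}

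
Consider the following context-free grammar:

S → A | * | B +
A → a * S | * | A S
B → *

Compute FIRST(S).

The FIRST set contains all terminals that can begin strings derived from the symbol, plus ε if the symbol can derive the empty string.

We compute FIRST(S) using the standard algorithm.
FIRST(A) = {*, a}
FIRST(B) = {*}
FIRST(S) = {*, a}
Therefore, FIRST(S) = {*, a}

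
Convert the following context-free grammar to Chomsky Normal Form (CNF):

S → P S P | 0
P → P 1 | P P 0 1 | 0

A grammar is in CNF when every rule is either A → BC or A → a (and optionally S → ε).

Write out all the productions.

S → 0; T1 → 1; T0 → 0; P → 0; S → P X0; X0 → S P; P → P T1; P → P X1; X1 → P X2; X2 → T0 T1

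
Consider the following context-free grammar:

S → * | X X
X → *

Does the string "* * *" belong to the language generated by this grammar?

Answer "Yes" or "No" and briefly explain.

No - no valid derivation exists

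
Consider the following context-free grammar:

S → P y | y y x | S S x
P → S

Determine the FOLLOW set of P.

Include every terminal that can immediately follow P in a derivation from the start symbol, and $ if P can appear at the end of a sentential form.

We compute FOLLOW(P) using the standard algorithm.
FOLLOW(S) starts with {$}.
FIRST(P) = {y}
FIRST(S) = {y}
FOLLOW(P) = {y}
FOLLOW(S) = {$, x, y}
Therefore, FOLLOW(P) = {y}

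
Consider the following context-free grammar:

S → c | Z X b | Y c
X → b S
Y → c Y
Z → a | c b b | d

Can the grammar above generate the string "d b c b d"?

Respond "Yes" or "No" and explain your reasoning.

No - no valid derivation exists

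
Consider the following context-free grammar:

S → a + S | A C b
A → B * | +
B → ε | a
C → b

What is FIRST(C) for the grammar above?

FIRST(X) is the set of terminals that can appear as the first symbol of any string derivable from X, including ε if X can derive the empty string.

We compute FIRST(C) using the standard algorithm.
FIRST(A) = {*, +, a}
FIRST(B) = {a, ε}
FIRST(C) = {b}
FIRST(S) = {*, +, a}
Therefore, FIRST(C) = {b}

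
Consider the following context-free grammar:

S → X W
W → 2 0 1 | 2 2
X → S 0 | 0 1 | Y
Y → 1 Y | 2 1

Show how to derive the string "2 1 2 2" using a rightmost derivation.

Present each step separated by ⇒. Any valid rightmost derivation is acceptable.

S ⇒ X W ⇒ X 2 2 ⇒ Y 2 2 ⇒ 2 1 2 2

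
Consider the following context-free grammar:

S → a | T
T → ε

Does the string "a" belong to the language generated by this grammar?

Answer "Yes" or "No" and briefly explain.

Yes - a valid derivation exists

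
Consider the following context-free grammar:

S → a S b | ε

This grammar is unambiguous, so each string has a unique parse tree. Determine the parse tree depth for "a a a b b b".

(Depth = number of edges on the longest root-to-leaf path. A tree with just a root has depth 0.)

4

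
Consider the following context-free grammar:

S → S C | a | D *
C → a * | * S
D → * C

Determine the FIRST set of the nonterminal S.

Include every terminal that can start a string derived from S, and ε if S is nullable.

We compute FIRST(S) using the standard algorithm.
FIRST(C) = {*, a}
FIRST(D) = {*}
FIRST(S) = {*, a}
Therefore, FIRST(S) = {*, a}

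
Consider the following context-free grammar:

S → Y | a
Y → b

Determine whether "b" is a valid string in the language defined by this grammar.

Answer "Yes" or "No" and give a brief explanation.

Yes - a valid derivation exists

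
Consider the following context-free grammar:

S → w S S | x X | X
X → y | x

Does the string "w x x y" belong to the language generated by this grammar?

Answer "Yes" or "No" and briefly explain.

Yes - a valid derivation exists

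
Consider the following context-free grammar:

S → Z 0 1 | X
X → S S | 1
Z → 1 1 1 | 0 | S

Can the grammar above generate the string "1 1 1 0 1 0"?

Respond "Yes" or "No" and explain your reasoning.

No - no valid derivation exists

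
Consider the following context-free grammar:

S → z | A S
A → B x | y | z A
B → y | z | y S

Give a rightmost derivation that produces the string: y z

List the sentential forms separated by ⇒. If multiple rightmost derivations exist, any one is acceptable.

S ⇒ A S ⇒ A z ⇒ y z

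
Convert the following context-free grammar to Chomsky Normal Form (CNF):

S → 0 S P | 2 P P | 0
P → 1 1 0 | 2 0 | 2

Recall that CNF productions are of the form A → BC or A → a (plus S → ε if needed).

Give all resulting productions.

T0 → 0; T2 → 2; S → 0; T1 → 1; P → 2; S → T0 X0; X0 → S P; S → T2 X1; X1 → P P; P → T1 X2; X2 → T1 T0; P → T2 T0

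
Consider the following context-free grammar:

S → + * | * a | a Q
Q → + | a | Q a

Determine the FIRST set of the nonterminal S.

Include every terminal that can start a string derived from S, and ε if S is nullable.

We compute FIRST(S) using the standard algorithm.
FIRST(Q) = {+, a}
FIRST(S) = {*, +, a}
Therefore, FIRST(S) = {*, +, a}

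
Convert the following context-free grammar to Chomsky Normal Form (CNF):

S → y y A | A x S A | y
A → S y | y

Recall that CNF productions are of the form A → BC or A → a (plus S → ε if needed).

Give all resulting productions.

TY → y; TX → x; S → y; A → y; S → TY X0; X0 → TY A; S → A X1; X1 → TX X2; X2 → S A; A → S TY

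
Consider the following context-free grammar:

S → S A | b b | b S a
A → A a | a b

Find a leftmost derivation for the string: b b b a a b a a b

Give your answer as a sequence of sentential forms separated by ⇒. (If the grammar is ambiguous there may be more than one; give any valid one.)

S ⇒ S A ⇒ S A A ⇒ b S a A A ⇒ b b b a A A ⇒ b b b a A a A ⇒ b b b a a b a A ⇒ b b b a a b a a b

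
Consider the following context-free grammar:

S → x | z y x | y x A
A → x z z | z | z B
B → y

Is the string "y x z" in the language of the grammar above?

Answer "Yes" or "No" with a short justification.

Yes - a valid derivation exists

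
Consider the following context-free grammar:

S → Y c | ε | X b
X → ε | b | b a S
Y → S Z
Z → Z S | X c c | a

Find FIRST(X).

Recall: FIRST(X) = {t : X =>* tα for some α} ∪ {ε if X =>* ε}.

We compute FIRST(X) using the standard algorithm.
FIRST(S) = {a, b, c, ε}
FIRST(X) = {b, ε}
FIRST(Y) = {a, b, c}
FIRST(Z) = {a, b, c}
Therefore, FIRST(X) = {b, ε}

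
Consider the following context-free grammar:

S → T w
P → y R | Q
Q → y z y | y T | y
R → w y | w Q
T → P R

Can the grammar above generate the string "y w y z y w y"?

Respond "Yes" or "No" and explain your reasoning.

No - no valid derivation exists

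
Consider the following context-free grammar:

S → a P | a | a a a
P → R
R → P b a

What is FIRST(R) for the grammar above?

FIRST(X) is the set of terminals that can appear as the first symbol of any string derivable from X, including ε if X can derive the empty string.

We compute FIRST(R) using the standard algorithm.
FIRST(P) = {}
FIRST(R) = {}
FIRST(S) = {a}
Therefore, FIRST(R) = {}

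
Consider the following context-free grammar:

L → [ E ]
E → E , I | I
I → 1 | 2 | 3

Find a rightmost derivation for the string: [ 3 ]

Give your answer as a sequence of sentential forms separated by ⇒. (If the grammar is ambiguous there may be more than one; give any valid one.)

L ⇒ [ E ] ⇒ [ I ] ⇒ [ 3 ]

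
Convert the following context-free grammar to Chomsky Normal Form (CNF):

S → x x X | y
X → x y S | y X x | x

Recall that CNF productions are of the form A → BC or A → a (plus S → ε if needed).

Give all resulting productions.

TX → x; S → y; TY → y; X → x; S → TX X0; X0 → TX X; X → TX X1; X1 → TY S; X → TY X2; X2 → X TX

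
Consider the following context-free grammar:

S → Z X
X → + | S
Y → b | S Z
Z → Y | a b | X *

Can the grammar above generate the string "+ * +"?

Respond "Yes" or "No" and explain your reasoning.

Yes - a valid derivation exists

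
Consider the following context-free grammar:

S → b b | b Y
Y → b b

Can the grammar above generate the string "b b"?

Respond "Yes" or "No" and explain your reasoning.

Yes - a valid derivation exists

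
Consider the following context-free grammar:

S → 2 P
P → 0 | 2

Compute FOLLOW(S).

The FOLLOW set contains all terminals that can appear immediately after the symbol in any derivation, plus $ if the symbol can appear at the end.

We compute FOLLOW(S) using the standard algorithm.
FOLLOW(S) starts with {$}.
FIRST(P) = {0, 2}
FIRST(S) = {2}
FOLLOW(P) = {$}
FOLLOW(S) = {$}
Therefore, FOLLOW(S) = {$}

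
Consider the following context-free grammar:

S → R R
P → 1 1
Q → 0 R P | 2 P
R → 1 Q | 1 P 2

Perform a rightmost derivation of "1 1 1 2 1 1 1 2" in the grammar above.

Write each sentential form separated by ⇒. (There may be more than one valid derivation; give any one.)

S ⇒ R R ⇒ R 1 P 2 ⇒ R 1 1 1 2 ⇒ 1 P 2 1 1 1 2 ⇒ 1 1 1 2 1 1 1 2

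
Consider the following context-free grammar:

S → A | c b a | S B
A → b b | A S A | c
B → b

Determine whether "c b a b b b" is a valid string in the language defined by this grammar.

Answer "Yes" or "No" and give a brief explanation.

Yes - a valid derivation exists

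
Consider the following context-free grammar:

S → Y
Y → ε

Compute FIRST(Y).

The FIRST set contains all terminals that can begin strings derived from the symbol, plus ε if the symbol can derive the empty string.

We compute FIRST(Y) using the standard algorithm.
FIRST(S) = {ε}
FIRST(Y) = {ε}
Therefore, FIRST(Y) = {ε}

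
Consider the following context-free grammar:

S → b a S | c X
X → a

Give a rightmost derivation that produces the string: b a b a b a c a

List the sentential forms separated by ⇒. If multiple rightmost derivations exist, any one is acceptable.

S ⇒ b a S ⇒ b a b a S ⇒ b a b a b a S ⇒ b a b a b a c X ⇒ b a b a b a c a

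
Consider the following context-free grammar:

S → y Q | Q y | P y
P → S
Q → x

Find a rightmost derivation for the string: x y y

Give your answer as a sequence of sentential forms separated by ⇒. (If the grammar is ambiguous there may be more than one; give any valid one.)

S ⇒ P y ⇒ S y ⇒ Q y y ⇒ x y y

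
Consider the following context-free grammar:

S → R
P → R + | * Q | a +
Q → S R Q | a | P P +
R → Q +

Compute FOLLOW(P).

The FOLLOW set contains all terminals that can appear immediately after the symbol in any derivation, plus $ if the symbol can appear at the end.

We compute FOLLOW(P) using the standard algorithm.
FOLLOW(S) starts with {$}.
FIRST(P) = {*, a}
FIRST(Q) = {*, a}
FIRST(R) = {*, a}
FIRST(S) = {*, a}
FOLLOW(P) = {*, +, a}
FOLLOW(Q) = {*, +, a}
FOLLOW(R) = {$, *, +, a}
FOLLOW(S) = {$, *, a}
Therefore, FOLLOW(P) = {*, +, a}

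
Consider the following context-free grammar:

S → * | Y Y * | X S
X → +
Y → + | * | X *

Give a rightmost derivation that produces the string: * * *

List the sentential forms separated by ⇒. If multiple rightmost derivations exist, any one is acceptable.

S ⇒ Y Y * ⇒ Y * * ⇒ * * *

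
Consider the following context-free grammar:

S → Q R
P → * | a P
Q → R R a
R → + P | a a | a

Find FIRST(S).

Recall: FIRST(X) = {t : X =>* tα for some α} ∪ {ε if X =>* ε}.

We compute FIRST(S) using the standard algorithm.
FIRST(P) = {*, a}
FIRST(Q) = {+, a}
FIRST(R) = {+, a}
FIRST(S) = {+, a}
Therefore, FIRST(S) = {+, a}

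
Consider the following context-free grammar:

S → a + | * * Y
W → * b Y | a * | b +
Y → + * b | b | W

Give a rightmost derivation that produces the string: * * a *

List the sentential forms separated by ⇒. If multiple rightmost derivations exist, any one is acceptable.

S ⇒ * * Y ⇒ * * W ⇒ * * a *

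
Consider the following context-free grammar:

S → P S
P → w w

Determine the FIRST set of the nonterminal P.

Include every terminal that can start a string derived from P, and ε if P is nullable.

We compute FIRST(P) using the standard algorithm.
FIRST(P) = {w}
FIRST(S) = {w}
Therefore, FIRST(P) = {w}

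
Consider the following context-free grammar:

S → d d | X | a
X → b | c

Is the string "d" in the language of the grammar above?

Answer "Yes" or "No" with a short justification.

No - no valid derivation exists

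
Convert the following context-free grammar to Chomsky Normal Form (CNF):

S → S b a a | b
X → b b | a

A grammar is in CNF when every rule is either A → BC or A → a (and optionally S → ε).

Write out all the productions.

TB → b; TA → a; S → b; X → a; S → S X0; X0 → TB X1; X1 → TA TA; X → TB TB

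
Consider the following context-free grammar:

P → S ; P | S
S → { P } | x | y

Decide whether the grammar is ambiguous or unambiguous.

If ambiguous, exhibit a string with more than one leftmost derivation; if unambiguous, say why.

Unambiguous - every string in the language has a unique leftmost derivation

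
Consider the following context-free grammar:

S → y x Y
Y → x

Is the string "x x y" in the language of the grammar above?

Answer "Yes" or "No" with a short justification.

No - no valid derivation exists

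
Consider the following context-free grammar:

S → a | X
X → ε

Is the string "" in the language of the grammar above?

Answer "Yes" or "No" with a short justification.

Yes - a valid derivation exists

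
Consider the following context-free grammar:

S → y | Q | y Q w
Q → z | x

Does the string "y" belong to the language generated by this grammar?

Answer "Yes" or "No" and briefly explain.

Yes - a valid derivation exists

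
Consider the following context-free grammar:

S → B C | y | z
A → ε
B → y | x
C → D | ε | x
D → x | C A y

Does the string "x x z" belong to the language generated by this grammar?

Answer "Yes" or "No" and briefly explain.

No - no valid derivation exists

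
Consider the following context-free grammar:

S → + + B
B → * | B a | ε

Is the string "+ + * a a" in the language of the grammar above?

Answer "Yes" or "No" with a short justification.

Yes - a valid derivation exists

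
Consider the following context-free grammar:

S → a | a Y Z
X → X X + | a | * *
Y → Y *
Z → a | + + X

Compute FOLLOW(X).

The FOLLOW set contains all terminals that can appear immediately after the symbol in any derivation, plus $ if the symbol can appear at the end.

We compute FOLLOW(X) using the standard algorithm.
FOLLOW(S) starts with {$}.
FIRST(S) = {a}
FIRST(X) = {*, a}
FIRST(Y) = {}
FIRST(Z) = {+, a}
FOLLOW(S) = {$}
FOLLOW(X) = {$, *, +, a}
FOLLOW(Y) = {*, +, a}
FOLLOW(Z) = {$}
Therefore, FOLLOW(X) = {$, *, +, a}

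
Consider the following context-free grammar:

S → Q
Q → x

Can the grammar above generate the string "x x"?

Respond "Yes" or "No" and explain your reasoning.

No - no valid derivation exists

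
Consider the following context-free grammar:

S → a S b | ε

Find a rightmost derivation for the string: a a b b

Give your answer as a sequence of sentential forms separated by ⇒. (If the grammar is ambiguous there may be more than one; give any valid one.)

S ⇒ a S b ⇒ a a S b b ⇒ a a b b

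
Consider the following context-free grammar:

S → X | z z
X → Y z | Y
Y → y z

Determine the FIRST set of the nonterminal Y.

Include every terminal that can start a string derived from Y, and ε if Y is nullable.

We compute FIRST(Y) using the standard algorithm.
FIRST(S) = {y, z}
FIRST(X) = {y}
FIRST(Y) = {y}
Therefore, FIRST(Y) = {y}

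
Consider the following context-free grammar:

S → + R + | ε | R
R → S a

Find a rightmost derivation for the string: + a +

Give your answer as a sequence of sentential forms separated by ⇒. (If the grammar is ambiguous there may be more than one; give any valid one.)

S ⇒ + R + ⇒ + S a + ⇒ + a +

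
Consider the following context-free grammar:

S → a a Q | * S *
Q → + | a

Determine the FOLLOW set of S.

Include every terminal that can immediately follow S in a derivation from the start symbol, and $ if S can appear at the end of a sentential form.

We compute FOLLOW(S) using the standard algorithm.
FOLLOW(S) starts with {$}.
FIRST(Q) = {+, a}
FIRST(S) = {*, a}
FOLLOW(Q) = {$, *}
FOLLOW(S) = {$, *}
Therefore, FOLLOW(S) = {$, *}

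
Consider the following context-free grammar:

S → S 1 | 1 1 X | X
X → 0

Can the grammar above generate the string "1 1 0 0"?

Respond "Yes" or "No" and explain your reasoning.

No - no valid derivation exists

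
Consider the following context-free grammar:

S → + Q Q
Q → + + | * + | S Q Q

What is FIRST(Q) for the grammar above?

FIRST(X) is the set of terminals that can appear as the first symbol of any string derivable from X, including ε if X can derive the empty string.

We compute FIRST(Q) using the standard algorithm.
FIRST(Q) = {*, +}
FIRST(S) = {+}
Therefore, FIRST(Q) = {*, +}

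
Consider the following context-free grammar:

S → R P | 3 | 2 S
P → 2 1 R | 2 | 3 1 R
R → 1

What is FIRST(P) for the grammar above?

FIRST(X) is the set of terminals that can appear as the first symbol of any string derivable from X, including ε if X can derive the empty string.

We compute FIRST(P) using the standard algorithm.
FIRST(P) = {2, 3}
FIRST(R) = {1}
FIRST(S) = {1, 2, 3}
Therefore, FIRST(P) = {2, 3}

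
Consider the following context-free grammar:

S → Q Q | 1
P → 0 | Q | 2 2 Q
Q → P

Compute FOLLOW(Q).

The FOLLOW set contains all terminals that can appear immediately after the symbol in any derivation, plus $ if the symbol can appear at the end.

We compute FOLLOW(Q) using the standard algorithm.
FOLLOW(S) starts with {$}.
FIRST(P) = {0, 2}
FIRST(Q) = {0, 2}
FIRST(S) = {0, 1, 2}
FOLLOW(P) = {$, 0, 2}
FOLLOW(Q) = {$, 0, 2}
FOLLOW(S) = {$}
Therefore, FOLLOW(Q) = {$, 0, 2}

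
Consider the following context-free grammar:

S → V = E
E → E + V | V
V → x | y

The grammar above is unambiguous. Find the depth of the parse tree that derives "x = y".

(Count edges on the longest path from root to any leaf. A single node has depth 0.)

3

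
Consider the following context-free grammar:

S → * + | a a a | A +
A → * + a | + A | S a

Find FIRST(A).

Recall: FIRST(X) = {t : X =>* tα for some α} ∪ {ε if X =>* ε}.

We compute FIRST(A) using the standard algorithm.
FIRST(A) = {*, +, a}
FIRST(S) = {*, +, a}
Therefore, FIRST(A) = {*, +, a}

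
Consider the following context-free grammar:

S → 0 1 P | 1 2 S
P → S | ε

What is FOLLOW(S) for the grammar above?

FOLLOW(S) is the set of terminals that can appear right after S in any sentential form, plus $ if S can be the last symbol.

We compute FOLLOW(S) using the standard algorithm.
FOLLOW(S) starts with {$}.
FIRST(P) = {0, 1, ε}
FIRST(S) = {0, 1}
FOLLOW(P) = {$}
FOLLOW(S) = {$}
Therefore, FOLLOW(S) = {$}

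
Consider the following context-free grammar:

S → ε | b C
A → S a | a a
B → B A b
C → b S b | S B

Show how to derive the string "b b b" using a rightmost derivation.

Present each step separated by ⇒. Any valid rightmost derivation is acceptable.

S ⇒ b C ⇒ b b S b ⇒ b b b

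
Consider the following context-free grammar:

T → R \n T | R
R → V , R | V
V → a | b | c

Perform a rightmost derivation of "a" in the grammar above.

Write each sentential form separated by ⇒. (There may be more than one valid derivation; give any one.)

T ⇒ R ⇒ V ⇒ a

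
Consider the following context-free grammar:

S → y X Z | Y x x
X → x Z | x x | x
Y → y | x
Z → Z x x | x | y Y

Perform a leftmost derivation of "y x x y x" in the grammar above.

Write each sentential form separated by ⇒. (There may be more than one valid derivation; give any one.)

S ⇒ y X Z ⇒ y x x Z ⇒ y x x y Y ⇒ y x x y x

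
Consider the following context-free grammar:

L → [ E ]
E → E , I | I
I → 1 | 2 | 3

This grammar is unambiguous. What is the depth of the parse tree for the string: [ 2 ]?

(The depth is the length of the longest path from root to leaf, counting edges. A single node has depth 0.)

3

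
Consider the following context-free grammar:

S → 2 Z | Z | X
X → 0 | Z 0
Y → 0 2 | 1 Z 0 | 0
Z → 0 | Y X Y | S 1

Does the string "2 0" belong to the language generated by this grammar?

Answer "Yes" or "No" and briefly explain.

Yes - a valid derivation exists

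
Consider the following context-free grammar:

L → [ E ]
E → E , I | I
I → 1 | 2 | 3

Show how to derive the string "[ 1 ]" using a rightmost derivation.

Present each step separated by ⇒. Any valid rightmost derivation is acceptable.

L ⇒ [ E ] ⇒ [ I ] ⇒ [ 1 ]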